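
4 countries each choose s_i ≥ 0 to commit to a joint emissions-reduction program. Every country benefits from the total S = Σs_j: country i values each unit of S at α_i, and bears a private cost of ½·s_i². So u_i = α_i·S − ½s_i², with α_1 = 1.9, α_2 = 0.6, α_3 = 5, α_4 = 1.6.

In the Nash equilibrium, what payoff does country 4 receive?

Country i's FOC: ∂u_i/∂s_i = α_i − s_i = 0, so s_i* = α_i.
NE contributions = (1.9, 0.6, 5, 1.6); S = 9.1.
u_4 = α_4·S − ½·(s_4)² = 1.6·9.1 − ½·1.6² = 13.28.

13.28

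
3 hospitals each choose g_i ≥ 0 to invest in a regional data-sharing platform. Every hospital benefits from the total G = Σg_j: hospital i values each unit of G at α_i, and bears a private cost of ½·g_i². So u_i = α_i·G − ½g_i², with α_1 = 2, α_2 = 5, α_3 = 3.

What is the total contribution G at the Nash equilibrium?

Hospital i's FOC: ∂u_i/∂g_i = α_i − g_i = 0, so g_i* = α_i.
NE contributions = (2, 5, 3); G = 10.

10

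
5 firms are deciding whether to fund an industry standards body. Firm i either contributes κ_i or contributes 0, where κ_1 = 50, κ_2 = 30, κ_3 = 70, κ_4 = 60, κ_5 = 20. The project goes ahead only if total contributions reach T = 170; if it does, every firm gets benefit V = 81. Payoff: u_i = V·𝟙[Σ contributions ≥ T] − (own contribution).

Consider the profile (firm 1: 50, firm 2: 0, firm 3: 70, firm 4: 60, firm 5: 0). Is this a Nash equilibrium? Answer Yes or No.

Total = 180 ≥ 170: provided.
Firm 1 (pledges 50, payoff 31): dropping to 0 → total 130, payoff 0. No gain.
Firm 2 (pledges 0, payoff 81): pledging 30 → total 210, payoff 51. No gain.
Firm 3 (pledges 70, payoff 11): dropping to 0 → total 110, payoff 0. No gain.
Firm 4 (pledges 60, payoff 21): dropping to 0 → total 120, payoff 0. No gain.
Firm 5 (pledges 0, payoff 81): pledging 20 → total 200, payoff 61. No gain.

Yes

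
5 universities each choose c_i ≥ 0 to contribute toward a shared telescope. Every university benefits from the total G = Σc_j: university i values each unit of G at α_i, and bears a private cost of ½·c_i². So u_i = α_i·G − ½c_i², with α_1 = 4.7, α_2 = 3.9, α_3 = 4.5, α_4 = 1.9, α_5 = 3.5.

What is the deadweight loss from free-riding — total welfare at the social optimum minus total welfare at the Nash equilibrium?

University i's FOC: ∂u_i/∂c_i = α_i − c_i = 0, so c_i* = α_i.
NE contributions = (4.7, 3.9, 4.5, 1.9, 3.5); G = 18.5.
W^NE = (Σα)·G − ½Σα_i² = 18.5² − ½·73.41 = 305.545.
Planner sets c_i = Σα_j = 18.5 for every i, so G^SO = 5·18.5 = 92.5.
W^SO = (Σα)·G^SO − ½·5·(Σα)² = (5/2)·18.5² = 855.625.
Deadweight loss = W^SO − W^NE = 550.08.

550.08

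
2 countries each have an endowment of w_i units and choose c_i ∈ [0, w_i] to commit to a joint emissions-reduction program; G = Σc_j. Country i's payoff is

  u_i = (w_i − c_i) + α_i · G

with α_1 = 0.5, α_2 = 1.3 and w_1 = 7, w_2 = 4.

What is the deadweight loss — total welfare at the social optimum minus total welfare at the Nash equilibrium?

∂u_i/∂c_i = α_i − 1, so country i contributes w_i if α_i > 1, else 0.
α_i > 1 for i ∈ {2}; NE contributions (0, 4), G = 4.
W^NE = Σw_i − G^NE + (Σα_i)·G^NE = 11 + 0.8·4 = 14.2.
Planner: ∂(Σu_j)/∂c_i = Σα_j − 1 = 0.8 > 0, so everyone contributes w_i; G^SO = 11, W^SO = 11 + 0.8·11 = 19.8.
Deadweight loss = 5.6.

5.6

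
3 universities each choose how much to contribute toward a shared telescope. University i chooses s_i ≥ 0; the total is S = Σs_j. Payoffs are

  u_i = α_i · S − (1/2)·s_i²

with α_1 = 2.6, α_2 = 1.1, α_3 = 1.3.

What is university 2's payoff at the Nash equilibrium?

University i's FOC: ∂u_i/∂s_i = α_i − s_i = 0, so s_i* = α_i.
NE contributions = (2.6, 1.1, 1.3); S = 5.
u_2 = α_2·S − ½·(s_2)² = 1.1·5 − ½·1.1² = 4.895.

4.895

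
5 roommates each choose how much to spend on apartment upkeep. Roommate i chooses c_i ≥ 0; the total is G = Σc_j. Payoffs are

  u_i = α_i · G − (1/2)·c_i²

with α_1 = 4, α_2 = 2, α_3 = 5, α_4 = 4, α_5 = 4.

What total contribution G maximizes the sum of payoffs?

Planner FOC: ∂(Σu_j)/∂c_i = (Σα_j) − c_i = 0, so c_i^SO = Σα_j = 19 for every i; G^SO = 95.

95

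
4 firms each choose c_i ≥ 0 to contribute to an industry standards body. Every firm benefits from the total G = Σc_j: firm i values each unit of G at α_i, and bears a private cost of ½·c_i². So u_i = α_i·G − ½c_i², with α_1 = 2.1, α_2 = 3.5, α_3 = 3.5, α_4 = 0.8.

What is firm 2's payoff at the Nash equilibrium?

Firm i's FOC: ∂u_i/∂c_i = α_i − c_i = 0, so c_i* = α_i.
NE contributions = (2.1, 3.5, 3.5, 0.8); G = 9.9.
u_2 = α_2·G − ½·(c_2)² = 3.5·9.9 − ½·3.5² = 28.525.

28.525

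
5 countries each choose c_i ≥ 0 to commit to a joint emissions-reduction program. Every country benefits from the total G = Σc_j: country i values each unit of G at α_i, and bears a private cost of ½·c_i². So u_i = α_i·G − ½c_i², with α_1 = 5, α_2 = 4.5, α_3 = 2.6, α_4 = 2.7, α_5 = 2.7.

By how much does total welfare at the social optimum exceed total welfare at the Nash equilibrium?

492.67

Country i's FOC: ∂u_i/∂c_i = α_i − c_i = 0, so c_i* = α_i.
NE contributions = (5, 4.5, 2.6, 2.7, 2.7); G = 17.5.
W^NE = (Σα)·G − ½Σα_i² = 17.5² − ½·66.59 = 272.955.
Planner sets c_i = Σα_j = 17.5 for every i, so G^SO = 5·17.5 = 87.5.
W^SO = (Σα)·G^SO − ½·5·(Σα)² = (5/2)·17.5² = 765.625.
Deadweight loss = W^SO − W^NE = 492.67.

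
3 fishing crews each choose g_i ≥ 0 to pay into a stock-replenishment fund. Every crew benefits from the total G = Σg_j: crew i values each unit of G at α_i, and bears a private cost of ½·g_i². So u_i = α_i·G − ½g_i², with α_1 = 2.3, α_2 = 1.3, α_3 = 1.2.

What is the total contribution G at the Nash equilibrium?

4.8

Crew i's FOC: ∂u_i/∂g_i = α_i − g_i = 0, so g_i* = α_i.
NE contributions = (2.3, 1.3, 1.2); G = 4.8.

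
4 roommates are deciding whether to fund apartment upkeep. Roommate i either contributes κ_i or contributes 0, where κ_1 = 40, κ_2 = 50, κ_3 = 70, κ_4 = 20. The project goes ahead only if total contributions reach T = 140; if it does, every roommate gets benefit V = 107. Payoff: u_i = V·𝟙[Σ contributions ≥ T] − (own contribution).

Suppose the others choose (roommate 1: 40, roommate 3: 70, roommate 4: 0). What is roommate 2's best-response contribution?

50

Others' total = 110. Contributing 50 brings total to 160 ≥ 140: gain V − κ_2 = 57.
Best response: 50.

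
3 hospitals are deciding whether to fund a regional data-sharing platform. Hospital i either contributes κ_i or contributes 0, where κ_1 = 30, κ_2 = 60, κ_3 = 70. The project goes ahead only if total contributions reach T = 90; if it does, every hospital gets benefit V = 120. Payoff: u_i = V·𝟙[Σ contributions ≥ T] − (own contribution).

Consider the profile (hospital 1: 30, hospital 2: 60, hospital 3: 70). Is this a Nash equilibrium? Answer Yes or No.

No

Total = 160 ≥ 90: provided.
Hospital 1 (pledges 30, payoff 90): dropping to 0 → total 130, payoff 120. Profitable deviation.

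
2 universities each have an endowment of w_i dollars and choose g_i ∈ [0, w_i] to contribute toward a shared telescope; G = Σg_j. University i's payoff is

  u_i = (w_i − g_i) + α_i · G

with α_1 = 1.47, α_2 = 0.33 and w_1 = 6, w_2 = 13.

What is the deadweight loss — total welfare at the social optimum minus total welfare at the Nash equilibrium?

∂u_i/∂g_i = α_i − 1, so university i contributes w_i if α_i > 1, else 0.
α_i > 1 for i ∈ {1}; NE contributions (6, 0), G = 6.
W^NE = Σw_i − G^NE + (Σα_i)·G^NE = 19 + 0.8·6 = 23.8.
Planner: ∂(Σu_j)/∂g_i = Σα_j − 1 = 0.8 > 0, so everyone contributes w_i; G^SO = 19, W^SO = 19 + 0.8·19 = 34.2.
Deadweight loss = 10.4.

10.4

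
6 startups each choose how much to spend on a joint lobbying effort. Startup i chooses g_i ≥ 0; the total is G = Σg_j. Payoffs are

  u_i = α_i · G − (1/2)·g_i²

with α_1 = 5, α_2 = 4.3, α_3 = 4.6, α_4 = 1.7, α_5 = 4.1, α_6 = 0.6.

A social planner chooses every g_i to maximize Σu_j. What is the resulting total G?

Planner FOC: ∂(Σu_j)/∂g_i = (Σα_j) − g_i = 0, so g_i^SO = Σα_j = 20.3 for every i; G^SO = 121.8.

121.8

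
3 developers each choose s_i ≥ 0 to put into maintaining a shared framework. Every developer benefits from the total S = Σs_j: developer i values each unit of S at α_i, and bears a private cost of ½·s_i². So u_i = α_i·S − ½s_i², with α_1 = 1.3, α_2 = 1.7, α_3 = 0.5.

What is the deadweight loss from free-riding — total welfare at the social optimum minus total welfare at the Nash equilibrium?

8.54

Developer i's FOC: ∂u_i/∂s_i = α_i − s_i = 0, so s_i* = α_i.
NE contributions = (1.3, 1.7, 0.5); S = 3.5.
W^NE = (Σα)·S − ½Σα_i² = 3.5² − ½·4.83 = 9.835.
Planner sets s_i = Σα_j = 3.5 for every i, so S^SO = 3·3.5 = 10.5.
W^SO = (Σα)·S^SO − ½·3·(Σα)² = (3/2)·3.5² = 18.375.
Deadweight loss = W^SO − W^NE = 8.54.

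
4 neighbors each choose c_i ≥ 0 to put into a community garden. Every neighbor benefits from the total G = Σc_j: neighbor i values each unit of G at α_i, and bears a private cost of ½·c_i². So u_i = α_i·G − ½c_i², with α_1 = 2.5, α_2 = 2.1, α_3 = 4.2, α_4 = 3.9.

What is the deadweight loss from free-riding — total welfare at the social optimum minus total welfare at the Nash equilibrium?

183.045

Neighbor i's FOC: ∂u_i/∂c_i = α_i − c_i = 0, so c_i* = α_i.
NE contributions = (2.5, 2.1, 4.2, 3.9); G = 12.7.
W^NE = (Σα)·G − ½Σα_i² = 12.7² − ½·43.51 = 139.535.
Planner sets c_i = Σα_j = 12.7 for every i, so G^SO = 4·12.7 = 50.8.
W^SO = (Σα)·G^SO − ½·4·(Σα)² = (4/2)·12.7² = 322.58.
Deadweight loss = W^SO − W^NE = 183.045.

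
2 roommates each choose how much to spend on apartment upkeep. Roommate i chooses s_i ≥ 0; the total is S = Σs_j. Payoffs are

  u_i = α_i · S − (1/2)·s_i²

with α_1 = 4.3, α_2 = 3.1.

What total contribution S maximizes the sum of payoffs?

Planner FOC: ∂(Σu_j)/∂s_i = (Σα_j) − s_i = 0, so s_i^SO = Σα_j = 7.4 for every i; S^SO = 14.8.

14.8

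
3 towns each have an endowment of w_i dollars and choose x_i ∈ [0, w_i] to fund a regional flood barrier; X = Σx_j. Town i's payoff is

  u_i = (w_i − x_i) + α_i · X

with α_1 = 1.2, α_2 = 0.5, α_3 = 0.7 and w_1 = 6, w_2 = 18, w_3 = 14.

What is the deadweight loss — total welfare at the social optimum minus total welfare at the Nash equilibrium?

∂u_i/∂x_i = α_i − 1, so town i contributes w_i if α_i > 1, else 0.
α_i > 1 for i ∈ {1}; NE contributions (6, 0, 0), X = 6.
W^NE = Σw_i − X^NE + (Σα_i)·X^NE = 38 + 1.4·6 = 46.4.
Planner: ∂(Σu_j)/∂x_i = Σα_j − 1 = 1.4 > 0, so everyone contributes w_i; X^SO = 38, W^SO = 38 + 1.4·38 = 91.2.
Deadweight loss = 44.8.

44.8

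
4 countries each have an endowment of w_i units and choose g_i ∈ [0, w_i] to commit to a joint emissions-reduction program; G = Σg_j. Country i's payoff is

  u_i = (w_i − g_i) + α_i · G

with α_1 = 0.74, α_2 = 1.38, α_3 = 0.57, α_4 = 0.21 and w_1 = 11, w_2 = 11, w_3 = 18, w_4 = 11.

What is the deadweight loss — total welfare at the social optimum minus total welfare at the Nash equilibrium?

76

∂u_i/∂g_i = α_i − 1, so country i contributes w_i if α_i > 1, else 0.
α_i > 1 for i ∈ {2}; NE contributions (0, 11, 0, 0), G = 11.
W^NE = Σw_i − G^NE + (Σα_i)·G^NE = 51 + 1.9·11 = 71.9.
Planner: ∂(Σu_j)/∂g_i = Σα_j − 1 = 1.9 > 0, so everyone contributes w_i; G^SO = 51, W^SO = 51 + 1.9·51 = 147.9.
Deadweight loss = 76.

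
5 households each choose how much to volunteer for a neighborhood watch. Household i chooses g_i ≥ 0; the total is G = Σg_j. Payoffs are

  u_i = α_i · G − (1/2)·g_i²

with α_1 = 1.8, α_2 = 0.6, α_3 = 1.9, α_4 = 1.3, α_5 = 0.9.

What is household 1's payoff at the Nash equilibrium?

Household i's FOC: ∂u_i/∂g_i = α_i − g_i = 0, so g_i* = α_i.
NE contributions = (1.8, 0.6, 1.9, 1.3, 0.9); G = 6.5.
u_1 = α_1·G − ½·(g_1)² = 1.8·6.5 − ½·1.8² = 10.08.

10.08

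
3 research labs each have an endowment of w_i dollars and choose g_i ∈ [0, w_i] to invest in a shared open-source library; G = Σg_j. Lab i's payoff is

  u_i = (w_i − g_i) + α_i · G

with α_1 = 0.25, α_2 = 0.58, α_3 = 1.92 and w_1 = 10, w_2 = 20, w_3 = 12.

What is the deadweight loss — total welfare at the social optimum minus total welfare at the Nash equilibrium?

52.5

∂u_i/∂g_i = α_i − 1, so lab i contributes w_i if α_i > 1, else 0.
α_i > 1 for i ∈ {3}; NE contributions (0, 0, 12), G = 12.
W^NE = Σw_i − G^NE + (Σα_i)·G^NE = 42 + 1.75·12 = 63.
Planner: ∂(Σu_j)/∂g_i = Σα_j − 1 = 1.75 > 0, so everyone contributes w_i; G^SO = 42, W^SO = 42 + 1.75·42 = 115.5.
Deadweight loss = 52.5.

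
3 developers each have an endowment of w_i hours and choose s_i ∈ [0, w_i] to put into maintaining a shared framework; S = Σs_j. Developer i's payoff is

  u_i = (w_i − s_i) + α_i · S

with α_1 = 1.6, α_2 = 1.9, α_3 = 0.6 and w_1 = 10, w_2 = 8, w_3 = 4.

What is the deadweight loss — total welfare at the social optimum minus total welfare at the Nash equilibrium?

∂u_i/∂s_i = α_i − 1, so developer i contributes w_i if α_i > 1, else 0.
α_i > 1 for i ∈ {1, 2}; NE contributions (10, 8, 0), S = 18.
W^NE = Σw_i − S^NE + (Σα_i)·S^NE = 22 + 3.1·18 = 77.8.
Planner: ∂(Σu_j)/∂s_i = Σα_j − 1 = 3.1 > 0, so everyone contributes w_i; S^SO = 22, W^SO = 22 + 3.1·22 = 90.2.
Deadweight loss = 12.4.

12.4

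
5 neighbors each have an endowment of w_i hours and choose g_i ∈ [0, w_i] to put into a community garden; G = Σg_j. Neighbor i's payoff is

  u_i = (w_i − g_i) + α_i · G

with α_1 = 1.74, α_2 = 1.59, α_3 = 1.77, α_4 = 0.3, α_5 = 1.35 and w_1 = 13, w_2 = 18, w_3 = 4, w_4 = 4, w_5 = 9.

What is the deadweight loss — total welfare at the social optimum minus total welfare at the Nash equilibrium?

∂u_i/∂g_i = α_i − 1, so neighbor i contributes w_i if α_i > 1, else 0.
α_i > 1 for i ∈ {1, 2, 3, 5}; NE contributions (13, 18, 4, 0, 9), G = 44.
W^NE = Σw_i − G^NE + (Σα_i)·G^NE = 48 + 5.75·44 = 301.
Planner: ∂(Σu_j)/∂g_i = Σα_j − 1 = 5.75 > 0, so everyone contributes w_i; G^SO = 48, W^SO = 48 + 5.75·48 = 324.
Deadweight loss = 23.

23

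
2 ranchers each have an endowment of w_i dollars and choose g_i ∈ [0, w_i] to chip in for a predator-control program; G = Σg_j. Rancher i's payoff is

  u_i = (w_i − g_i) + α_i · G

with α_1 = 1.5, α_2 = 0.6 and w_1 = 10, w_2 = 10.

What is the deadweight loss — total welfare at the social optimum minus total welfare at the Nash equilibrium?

∂u_i/∂g_i = α_i − 1, so rancher i contributes w_i if α_i > 1, else 0.
α_i > 1 for i ∈ {1}; NE contributions (10, 0), G = 10.
W^NE = Σw_i − G^NE + (Σα_i)·G^NE = 20 + 1.1·10 = 31.
Planner: ∂(Σu_j)/∂g_i = Σα_j − 1 = 1.1 > 0, so everyone contributes w_i; G^SO = 20, W^SO = 20 + 1.1·20 = 42.
Deadweight loss = 11.

11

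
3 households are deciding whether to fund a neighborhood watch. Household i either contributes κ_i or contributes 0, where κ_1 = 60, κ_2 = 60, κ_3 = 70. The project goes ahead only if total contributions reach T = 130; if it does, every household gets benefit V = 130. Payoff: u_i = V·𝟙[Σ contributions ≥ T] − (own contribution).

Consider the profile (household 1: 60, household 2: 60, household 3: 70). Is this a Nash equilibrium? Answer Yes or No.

No

Total = 190 ≥ 130: provided.
Household 1 (pledges 60, payoff 70): dropping to 0 → total 130, payoff 130. Profitable deviation.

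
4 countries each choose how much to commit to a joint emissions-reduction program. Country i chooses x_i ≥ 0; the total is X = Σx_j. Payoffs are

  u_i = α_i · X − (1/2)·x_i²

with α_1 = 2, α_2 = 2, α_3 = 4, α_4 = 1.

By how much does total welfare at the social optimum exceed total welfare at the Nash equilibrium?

Country i's FOC: ∂u_i/∂x_i = α_i − x_i = 0, so x_i* = α_i.
NE contributions = (2, 2, 4, 1); X = 9.
W^NE = (Σα)·X − ½Σα_i² = 9² − ½·25 = 68.5.
Planner sets x_i = Σα_j = 9 for every i, so X^SO = 4·9 = 36.
W^SO = (Σα)·X^SO − ½·4·(Σα)² = (4/2)·9² = 162.
Deadweight loss = W^SO − W^NE = 93.5.

93.5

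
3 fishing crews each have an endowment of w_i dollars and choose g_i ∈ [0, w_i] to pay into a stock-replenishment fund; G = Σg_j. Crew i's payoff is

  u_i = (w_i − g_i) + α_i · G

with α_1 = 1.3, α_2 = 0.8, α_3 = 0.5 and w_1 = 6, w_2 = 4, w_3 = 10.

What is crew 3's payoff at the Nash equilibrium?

13

∂u_i/∂g_i = α_i − 1, so crew i contributes w_i if α_i > 1, else 0.
α_i > 1 for i ∈ {1}; NE contributions (6, 0, 0), G = 6.
u_3 = (10 − 0) + 0.5·6 = 13.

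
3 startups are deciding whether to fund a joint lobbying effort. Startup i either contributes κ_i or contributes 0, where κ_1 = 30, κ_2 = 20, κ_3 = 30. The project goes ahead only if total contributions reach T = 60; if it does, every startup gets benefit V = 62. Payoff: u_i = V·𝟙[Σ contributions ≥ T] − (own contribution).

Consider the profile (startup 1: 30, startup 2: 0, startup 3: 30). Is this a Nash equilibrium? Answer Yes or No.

Total = 60 ≥ 60: provided.
Startup 1 (pledges 30, payoff 32): dropping to 0 → total 30, payoff 0. No gain.
Startup 2 (pledges 0, payoff 62): pledging 20 → total 80, payoff 42. No gain.
Startup 3 (pledges 30, payoff 32): dropping to 0 → total 30, payoff 0. No gain.

Yes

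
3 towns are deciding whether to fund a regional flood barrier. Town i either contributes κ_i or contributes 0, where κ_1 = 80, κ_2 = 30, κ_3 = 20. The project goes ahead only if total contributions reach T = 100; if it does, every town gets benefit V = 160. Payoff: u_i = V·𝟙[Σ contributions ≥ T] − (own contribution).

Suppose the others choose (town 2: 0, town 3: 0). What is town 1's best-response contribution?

Others' total = 0. Even contributing 80 gives 80 < 100: no benefit either way.
Best response: 0.

0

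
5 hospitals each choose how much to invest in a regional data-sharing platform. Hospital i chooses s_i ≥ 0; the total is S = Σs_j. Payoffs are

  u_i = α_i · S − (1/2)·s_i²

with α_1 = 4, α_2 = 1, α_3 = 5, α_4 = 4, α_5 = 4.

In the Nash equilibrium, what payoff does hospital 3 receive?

77.5

Hospital i's FOC: ∂u_i/∂s_i = α_i − s_i = 0, so s_i* = α_i.
NE contributions = (4, 1, 5, 4, 4); S = 18.
u_3 = α_3·S − ½·(s_3)² = 5·18 − ½·5² = 77.5.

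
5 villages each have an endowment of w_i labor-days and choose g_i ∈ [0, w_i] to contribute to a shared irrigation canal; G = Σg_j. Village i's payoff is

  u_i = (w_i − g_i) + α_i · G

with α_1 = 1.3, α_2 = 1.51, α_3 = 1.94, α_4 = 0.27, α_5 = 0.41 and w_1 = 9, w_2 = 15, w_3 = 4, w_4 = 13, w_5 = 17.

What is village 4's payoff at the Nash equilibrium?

∂u_i/∂g_i = α_i − 1, so village i contributes w_i if α_i > 1, else 0.
α_i > 1 for i ∈ {1, 2, 3}; NE contributions (9, 15, 4, 0, 0), G = 28.
u_4 = (13 − 0) + 0.27·28 = 20.56.

20.56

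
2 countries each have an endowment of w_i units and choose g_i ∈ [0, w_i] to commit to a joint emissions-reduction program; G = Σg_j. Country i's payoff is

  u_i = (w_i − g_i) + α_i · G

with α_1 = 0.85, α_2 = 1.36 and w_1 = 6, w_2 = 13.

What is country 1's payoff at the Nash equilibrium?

∂u_i/∂g_i = α_i − 1, so country i contributes w_i if α_i > 1, else 0.
α_i > 1 for i ∈ {2}; NE contributions (0, 13), G = 13.
u_1 = (6 − 0) + 0.85·13 = 17.05.

17.05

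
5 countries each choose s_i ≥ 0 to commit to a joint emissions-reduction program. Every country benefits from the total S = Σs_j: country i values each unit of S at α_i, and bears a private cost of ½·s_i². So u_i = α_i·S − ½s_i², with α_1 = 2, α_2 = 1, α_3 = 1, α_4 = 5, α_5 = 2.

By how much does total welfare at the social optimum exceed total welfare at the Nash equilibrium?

Country i's FOC: ∂u_i/∂s_i = α_i − s_i = 0, so s_i* = α_i.
NE contributions = (2, 1, 1, 5, 2); S = 11.
W^NE = (Σα)·S − ½Σα_i² = 11² − ½·35 = 103.5.
Planner sets s_i = Σα_j = 11 for every i, so S^SO = 5·11 = 55.
W^SO = (Σα)·S^SO − ½·5·(Σα)² = (5/2)·11² = 302.5.
Deadweight loss = W^SO − W^NE = 199.

199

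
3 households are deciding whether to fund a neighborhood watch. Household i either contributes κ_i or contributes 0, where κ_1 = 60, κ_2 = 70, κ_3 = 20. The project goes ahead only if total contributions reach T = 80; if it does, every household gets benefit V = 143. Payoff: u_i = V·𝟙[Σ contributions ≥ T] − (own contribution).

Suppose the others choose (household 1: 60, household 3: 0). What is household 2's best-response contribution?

70

Others' total = 60. Contributing 70 brings total to 130 ≥ 80: gain V − κ_2 = 73.
Best response: 70.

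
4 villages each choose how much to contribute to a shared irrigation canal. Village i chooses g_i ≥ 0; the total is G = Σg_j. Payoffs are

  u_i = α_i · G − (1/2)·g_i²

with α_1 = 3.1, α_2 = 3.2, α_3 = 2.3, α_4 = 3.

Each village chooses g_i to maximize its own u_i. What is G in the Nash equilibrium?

11.6

Village i's FOC: ∂u_i/∂g_i = α_i − g_i = 0, so g_i* = α_i.
NE contributions = (3.1, 3.2, 2.3, 3); G = 11.6.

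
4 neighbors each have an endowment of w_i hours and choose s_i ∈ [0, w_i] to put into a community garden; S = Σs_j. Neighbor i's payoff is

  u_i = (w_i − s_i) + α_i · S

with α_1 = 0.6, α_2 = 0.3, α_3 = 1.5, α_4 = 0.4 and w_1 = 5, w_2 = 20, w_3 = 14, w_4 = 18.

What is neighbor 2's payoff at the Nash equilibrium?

24.2

∂u_i/∂s_i = α_i − 1, so neighbor i contributes w_i if α_i > 1, else 0.
α_i > 1 for i ∈ {3}; NE contributions (0, 0, 14, 0), S = 14.
u_2 = (20 − 0) + 0.3·14 = 24.2.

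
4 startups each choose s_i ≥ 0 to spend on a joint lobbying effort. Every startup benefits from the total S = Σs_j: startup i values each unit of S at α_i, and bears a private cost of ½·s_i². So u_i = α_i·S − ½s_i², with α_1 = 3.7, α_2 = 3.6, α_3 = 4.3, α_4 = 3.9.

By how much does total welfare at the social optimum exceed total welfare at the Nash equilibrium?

Startup i's FOC: ∂u_i/∂s_i = α_i − s_i = 0, so s_i* = α_i.
NE contributions = (3.7, 3.6, 4.3, 3.9); S = 15.5.
W^NE = (Σα)·S − ½Σα_i² = 15.5² − ½·60.35 = 210.075.
Planner sets s_i = Σα_j = 15.5 for every i, so S^SO = 4·15.5 = 62.
W^SO = (Σα)·S^SO − ½·4·(Σα)² = (4/2)·15.5² = 480.5.
Deadweight loss = W^SO − W^NE = 270.425.

270.425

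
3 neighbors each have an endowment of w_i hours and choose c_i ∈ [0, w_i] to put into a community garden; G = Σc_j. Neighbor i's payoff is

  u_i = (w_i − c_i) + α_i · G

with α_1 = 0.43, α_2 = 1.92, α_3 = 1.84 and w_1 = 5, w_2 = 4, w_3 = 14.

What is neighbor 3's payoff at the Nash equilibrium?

33.12

∂u_i/∂c_i = α_i − 1, so neighbor i contributes w_i if α_i > 1, else 0.
α_i > 1 for i ∈ {2, 3}; NE contributions (0, 4, 14), G = 18.
u_3 = (14 − 14) + 1.84·18 = 33.12.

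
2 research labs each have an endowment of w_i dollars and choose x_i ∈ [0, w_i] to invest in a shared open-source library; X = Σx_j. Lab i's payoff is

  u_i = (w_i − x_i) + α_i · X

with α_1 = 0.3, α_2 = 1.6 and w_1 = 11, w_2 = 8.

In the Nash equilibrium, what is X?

∂u_i/∂x_i = α_i − 1, so lab i contributes w_i if α_i > 1, else 0.
α_i > 1 for i ∈ {2}; NE contributions (0, 8), X = 8.

8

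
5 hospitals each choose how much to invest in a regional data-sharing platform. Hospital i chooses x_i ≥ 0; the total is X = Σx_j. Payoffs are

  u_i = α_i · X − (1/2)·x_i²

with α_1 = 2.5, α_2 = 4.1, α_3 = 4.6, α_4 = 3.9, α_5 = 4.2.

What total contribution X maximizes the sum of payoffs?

96.5

Planner FOC: ∂(Σu_j)/∂x_i = (Σα_j) − x_i = 0, so x_i^SO = Σα_j = 19.3 for every i; X^SO = 96.5.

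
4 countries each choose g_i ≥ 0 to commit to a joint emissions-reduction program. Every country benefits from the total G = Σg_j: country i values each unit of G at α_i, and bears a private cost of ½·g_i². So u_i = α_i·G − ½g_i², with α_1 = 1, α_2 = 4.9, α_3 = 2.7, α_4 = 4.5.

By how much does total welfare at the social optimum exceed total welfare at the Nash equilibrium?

197.885

Country i's FOC: ∂u_i/∂g_i = α_i − g_i = 0, so g_i* = α_i.
NE contributions = (1, 4.9, 2.7, 4.5); G = 13.1.
W^NE = (Σα)·G − ½Σα_i² = 13.1² − ½·52.55 = 145.335.
Planner sets g_i = Σα_j = 13.1 for every i, so G^SO = 4·13.1 = 52.4.
W^SO = (Σα)·G^SO − ½·4·(Σα)² = (4/2)·13.1² = 343.22.
Deadweight loss = W^SO − W^NE = 197.885.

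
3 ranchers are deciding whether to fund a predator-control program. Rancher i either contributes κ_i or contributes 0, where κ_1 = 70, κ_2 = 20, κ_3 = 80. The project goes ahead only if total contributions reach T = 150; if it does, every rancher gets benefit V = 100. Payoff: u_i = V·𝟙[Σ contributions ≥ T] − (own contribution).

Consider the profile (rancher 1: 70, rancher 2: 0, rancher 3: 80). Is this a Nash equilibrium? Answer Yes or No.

Yes

Total = 150 ≥ 150: provided.
Rancher 1 (pledges 70, payoff 30): dropping to 0 → total 80, payoff 0. No gain.
Rancher 2 (pledges 0, payoff 100): pledging 20 → total 170, payoff 80. No gain.
Rancher 3 (pledges 80, payoff 20): dropping to 0 → total 70, payoff 0. No gain.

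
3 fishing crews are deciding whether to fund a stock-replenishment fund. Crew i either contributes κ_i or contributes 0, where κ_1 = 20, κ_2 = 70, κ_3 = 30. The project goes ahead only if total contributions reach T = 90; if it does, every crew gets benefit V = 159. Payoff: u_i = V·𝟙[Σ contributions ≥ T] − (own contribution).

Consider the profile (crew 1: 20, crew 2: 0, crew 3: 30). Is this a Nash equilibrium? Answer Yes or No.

No

Total = 50 < 90: not provided.
Crew 1 (pledges 20, payoff -20): dropping to 0 → total 30, payoff 0. Profitable deviation.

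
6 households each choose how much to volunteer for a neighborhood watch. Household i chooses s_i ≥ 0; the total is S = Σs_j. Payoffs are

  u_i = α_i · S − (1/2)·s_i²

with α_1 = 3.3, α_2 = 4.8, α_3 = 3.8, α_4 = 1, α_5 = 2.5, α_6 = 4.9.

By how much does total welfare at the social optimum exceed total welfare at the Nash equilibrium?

863.995

Household i's FOC: ∂u_i/∂s_i = α_i − s_i = 0, so s_i* = α_i.
NE contributions = (3.3, 4.8, 3.8, 1, 2.5, 4.9); S = 20.3.
W^NE = (Σα)·S − ½Σα_i² = 20.3² − ½·79.63 = 372.275.
Planner sets s_i = Σα_j = 20.3 for every i, so S^SO = 6·20.3 = 121.8.
W^SO = (Σα)·S^SO − ½·6·(Σα)² = (6/2)·20.3² = 1236.27.
Deadweight loss = W^SO − W^NE = 863.995.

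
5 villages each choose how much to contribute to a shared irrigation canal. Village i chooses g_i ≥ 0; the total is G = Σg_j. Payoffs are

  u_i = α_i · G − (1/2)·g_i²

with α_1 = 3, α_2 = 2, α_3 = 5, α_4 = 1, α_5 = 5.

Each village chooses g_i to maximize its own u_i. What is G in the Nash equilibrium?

Village i's FOC: ∂u_i/∂g_i = α_i − g_i = 0, so g_i* = α_i.
NE contributions = (3, 2, 5, 1, 5); G = 16.

16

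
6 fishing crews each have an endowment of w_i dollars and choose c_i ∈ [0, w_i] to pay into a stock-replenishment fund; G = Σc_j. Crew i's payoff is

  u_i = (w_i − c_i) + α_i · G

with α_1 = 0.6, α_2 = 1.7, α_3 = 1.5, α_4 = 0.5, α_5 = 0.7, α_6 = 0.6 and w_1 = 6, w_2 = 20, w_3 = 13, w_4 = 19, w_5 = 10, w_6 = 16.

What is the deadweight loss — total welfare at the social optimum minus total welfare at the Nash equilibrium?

∂u_i/∂c_i = α_i − 1, so crew i contributes w_i if α_i > 1, else 0.
α_i > 1 for i ∈ {2, 3}; NE contributions (0, 20, 13, 0, 0, 0), G = 33.
W^NE = Σw_i − G^NE + (Σα_i)·G^NE = 84 + 4.6·33 = 235.8.
Planner: ∂(Σu_j)/∂c_i = Σα_j − 1 = 4.6 > 0, so everyone contributes w_i; G^SO = 84, W^SO = 84 + 4.6·84 = 470.4.
Deadweight loss = 234.6.

234.6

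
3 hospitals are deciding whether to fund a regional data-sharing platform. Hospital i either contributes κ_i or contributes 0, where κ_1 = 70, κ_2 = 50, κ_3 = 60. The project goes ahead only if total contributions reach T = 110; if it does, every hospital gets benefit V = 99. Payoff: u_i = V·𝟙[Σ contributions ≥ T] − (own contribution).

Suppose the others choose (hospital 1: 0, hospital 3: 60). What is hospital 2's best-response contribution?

Others' total = 60. Contributing 50 brings total to 110 ≥ 110: gain V − κ_2 = 49.
Best response: 50.

50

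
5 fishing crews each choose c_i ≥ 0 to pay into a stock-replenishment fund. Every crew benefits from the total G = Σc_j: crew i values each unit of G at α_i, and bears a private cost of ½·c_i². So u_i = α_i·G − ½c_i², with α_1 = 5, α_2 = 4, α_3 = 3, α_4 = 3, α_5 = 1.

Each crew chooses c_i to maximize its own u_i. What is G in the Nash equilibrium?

16

Crew i's FOC: ∂u_i/∂c_i = α_i − c_i = 0, so c_i* = α_i.
NE contributions = (5, 4, 3, 3, 1); G = 16.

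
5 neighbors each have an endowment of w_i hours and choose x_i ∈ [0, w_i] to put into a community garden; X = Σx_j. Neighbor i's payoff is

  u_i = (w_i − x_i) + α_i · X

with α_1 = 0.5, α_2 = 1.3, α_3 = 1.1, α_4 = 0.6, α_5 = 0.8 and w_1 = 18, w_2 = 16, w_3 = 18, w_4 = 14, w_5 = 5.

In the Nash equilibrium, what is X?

∂u_i/∂x_i = α_i − 1, so neighbor i contributes w_i if α_i > 1, else 0.
α_i > 1 for i ∈ {2, 3}; NE contributions (0, 16, 18, 0, 0), X = 34.

34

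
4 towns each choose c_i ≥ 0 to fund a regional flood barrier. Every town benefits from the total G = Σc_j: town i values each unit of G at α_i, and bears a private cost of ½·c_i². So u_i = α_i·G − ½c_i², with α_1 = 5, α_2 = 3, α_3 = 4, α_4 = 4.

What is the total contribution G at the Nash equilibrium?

Town i's FOC: ∂u_i/∂c_i = α_i − c_i = 0, so c_i* = α_i.
NE contributions = (5, 3, 4, 4); G = 16.

16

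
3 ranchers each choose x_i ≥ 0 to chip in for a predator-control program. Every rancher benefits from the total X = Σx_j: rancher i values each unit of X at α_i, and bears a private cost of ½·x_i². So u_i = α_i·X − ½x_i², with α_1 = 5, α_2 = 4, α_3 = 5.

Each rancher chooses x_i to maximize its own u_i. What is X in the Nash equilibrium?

Rancher i's FOC: ∂u_i/∂x_i = α_i − x_i = 0, so x_i* = α_i.
NE contributions = (5, 4, 5); X = 14.

14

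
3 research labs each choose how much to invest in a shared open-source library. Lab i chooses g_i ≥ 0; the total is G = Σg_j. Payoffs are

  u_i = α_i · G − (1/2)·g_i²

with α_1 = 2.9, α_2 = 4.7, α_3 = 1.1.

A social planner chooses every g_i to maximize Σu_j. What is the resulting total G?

Planner FOC: ∂(Σu_j)/∂g_i = (Σα_j) − g_i = 0, so g_i^SO = Σα_j = 8.7 for every i; G^SO = 26.1.

26.1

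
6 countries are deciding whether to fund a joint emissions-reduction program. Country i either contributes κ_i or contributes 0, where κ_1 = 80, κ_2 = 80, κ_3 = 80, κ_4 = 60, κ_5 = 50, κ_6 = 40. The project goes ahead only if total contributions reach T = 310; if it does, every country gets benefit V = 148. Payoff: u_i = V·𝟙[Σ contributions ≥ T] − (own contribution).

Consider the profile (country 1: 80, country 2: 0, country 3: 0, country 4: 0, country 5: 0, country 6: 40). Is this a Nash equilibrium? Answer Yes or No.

Total = 120 < 310: not provided.
Country 1 (pledges 80, payoff -80): dropping to 0 → total 40, payoff 0. Profitable deviation.

No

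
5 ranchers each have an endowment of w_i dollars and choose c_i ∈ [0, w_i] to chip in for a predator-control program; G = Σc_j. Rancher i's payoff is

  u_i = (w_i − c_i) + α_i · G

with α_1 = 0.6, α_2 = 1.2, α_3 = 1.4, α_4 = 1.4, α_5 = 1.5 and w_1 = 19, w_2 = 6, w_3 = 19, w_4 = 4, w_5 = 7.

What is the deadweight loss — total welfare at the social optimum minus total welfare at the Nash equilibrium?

96.9

∂u_i/∂c_i = α_i − 1, so rancher i contributes w_i if α_i > 1, else 0.
α_i > 1 for i ∈ {2, 3, 4, 5}; NE contributions (0, 6, 19, 4, 7), G = 36.
W^NE = Σw_i − G^NE + (Σα_i)·G^NE = 55 + 5.1·36 = 238.6.
Planner: ∂(Σu_j)/∂c_i = Σα_j − 1 = 5.1 > 0, so everyone contributes w_i; G^SO = 55, W^SO = 55 + 5.1·55 = 335.5.
Deadweight loss = 96.9.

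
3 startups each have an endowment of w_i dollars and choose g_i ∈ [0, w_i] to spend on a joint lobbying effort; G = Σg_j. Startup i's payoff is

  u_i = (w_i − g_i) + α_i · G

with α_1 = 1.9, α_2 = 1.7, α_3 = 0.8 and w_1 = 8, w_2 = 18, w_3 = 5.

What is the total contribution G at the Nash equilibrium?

26

∂u_i/∂g_i = α_i − 1, so startup i contributes w_i if α_i > 1, else 0.
α_i > 1 for i ∈ {1, 2}; NE contributions (8, 18, 0), G = 26.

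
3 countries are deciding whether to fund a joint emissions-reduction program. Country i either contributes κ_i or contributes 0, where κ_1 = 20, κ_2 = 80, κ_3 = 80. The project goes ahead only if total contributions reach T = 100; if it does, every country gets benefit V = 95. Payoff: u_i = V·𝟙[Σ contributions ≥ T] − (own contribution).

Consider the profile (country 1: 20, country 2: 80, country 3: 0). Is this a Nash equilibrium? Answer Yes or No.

Total = 100 ≥ 100: provided.
Country 1 (pledges 20, payoff 75): dropping to 0 → total 80, payoff 0. No gain.
Country 2 (pledges 80, payoff 15): dropping to 0 → total 20, payoff 0. No gain.
Country 3 (pledges 0, payoff 95): pledging 80 → total 180, payoff 15. No gain.

Yes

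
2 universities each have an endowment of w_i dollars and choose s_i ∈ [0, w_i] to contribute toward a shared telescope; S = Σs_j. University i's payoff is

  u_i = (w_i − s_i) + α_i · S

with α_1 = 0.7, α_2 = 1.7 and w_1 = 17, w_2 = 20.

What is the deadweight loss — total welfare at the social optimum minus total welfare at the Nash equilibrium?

23.8

∂u_i/∂s_i = α_i − 1, so university i contributes w_i if α_i > 1, else 0.
α_i > 1 for i ∈ {2}; NE contributions (0, 20), S = 20.
W^NE = Σw_i − S^NE + (Σα_i)·S^NE = 37 + 1.4·20 = 65.
Planner: ∂(Σu_j)/∂s_i = Σα_j − 1 = 1.4 > 0, so everyone contributes w_i; S^SO = 37, W^SO = 37 + 1.4·37 = 88.8.
Deadweight loss = 23.8.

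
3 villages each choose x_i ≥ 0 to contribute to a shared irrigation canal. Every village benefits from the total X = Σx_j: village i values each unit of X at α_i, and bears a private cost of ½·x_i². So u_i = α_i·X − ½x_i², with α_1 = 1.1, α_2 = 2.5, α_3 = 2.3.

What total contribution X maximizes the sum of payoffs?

Planner FOC: ∂(Σu_j)/∂x_i = (Σα_j) − x_i = 0, so x_i^SO = Σα_j = 5.9 for every i; X^SO = 17.7.

17.7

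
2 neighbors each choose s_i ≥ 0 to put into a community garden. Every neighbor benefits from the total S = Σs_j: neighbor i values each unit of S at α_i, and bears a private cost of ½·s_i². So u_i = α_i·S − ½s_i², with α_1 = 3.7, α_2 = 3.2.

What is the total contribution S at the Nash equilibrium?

Neighbor i's FOC: ∂u_i/∂s_i = α_i − s_i = 0, so s_i* = α_i.
NE contributions = (3.7, 3.2); S = 6.9.

6.9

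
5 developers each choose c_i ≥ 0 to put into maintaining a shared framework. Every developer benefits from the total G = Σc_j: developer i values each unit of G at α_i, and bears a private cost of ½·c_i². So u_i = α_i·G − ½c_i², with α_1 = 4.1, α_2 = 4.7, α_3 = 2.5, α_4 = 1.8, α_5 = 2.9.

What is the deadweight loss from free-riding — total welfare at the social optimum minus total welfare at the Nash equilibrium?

Developer i's FOC: ∂u_i/∂c_i = α_i − c_i = 0, so c_i* = α_i.
NE contributions = (4.1, 4.7, 2.5, 1.8, 2.9); G = 16.
W^NE = (Σα)·G − ½Σα_i² = 16² − ½·56.8 = 227.6.
Planner sets c_i = Σα_j = 16 for every i, so G^SO = 5·16 = 80.
W^SO = (Σα)·G^SO − ½·5·(Σα)² = (5/2)·16² = 640.
Deadweight loss = W^SO − W^NE = 412.4.

412.4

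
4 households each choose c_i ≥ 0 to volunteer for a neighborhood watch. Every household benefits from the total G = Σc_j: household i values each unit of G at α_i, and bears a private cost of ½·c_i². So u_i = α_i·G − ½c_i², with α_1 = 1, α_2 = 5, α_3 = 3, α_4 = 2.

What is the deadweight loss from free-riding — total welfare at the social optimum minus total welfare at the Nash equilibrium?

Household i's FOC: ∂u_i/∂c_i = α_i − c_i = 0, so c_i* = α_i.
NE contributions = (1, 5, 3, 2); G = 11.
W^NE = (Σα)·G − ½Σα_i² = 11² − ½·39 = 101.5.
Planner sets c_i = Σα_j = 11 for every i, so G^SO = 4·11 = 44.
W^SO = (Σα)·G^SO − ½·4·(Σα)² = (4/2)·11² = 242.
Deadweight loss = W^SO − W^NE = 140.5.

140.5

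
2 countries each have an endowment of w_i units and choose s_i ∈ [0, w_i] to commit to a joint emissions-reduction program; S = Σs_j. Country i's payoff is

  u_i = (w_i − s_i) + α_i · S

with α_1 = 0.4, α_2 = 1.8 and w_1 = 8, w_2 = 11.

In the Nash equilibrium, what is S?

∂u_i/∂s_i = α_i − 1, so country i contributes w_i if α_i > 1, else 0.
α_i > 1 for i ∈ {2}; NE contributions (0, 11), S = 11.

11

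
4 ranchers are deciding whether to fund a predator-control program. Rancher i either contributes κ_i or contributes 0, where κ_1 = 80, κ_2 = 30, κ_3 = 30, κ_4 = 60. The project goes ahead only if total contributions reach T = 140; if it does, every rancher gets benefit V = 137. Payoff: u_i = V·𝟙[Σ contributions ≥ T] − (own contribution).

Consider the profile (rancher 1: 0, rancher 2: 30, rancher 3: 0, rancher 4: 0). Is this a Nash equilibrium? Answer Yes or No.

No

Total = 30 < 140: not provided.
Rancher 1 (pledges 0, payoff 0): pledging 80 → total 110, payoff -80. No gain.
Rancher 2 (pledges 30, payoff -30): dropping to 0 → total 0, payoff 0. Profitable deviation.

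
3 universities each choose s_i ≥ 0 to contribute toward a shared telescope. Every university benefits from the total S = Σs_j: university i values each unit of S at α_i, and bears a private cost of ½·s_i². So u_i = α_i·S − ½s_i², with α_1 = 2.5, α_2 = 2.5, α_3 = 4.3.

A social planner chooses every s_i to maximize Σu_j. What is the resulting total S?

Planner FOC: ∂(Σu_j)/∂s_i = (Σα_j) − s_i = 0, so s_i^SO = Σα_j = 9.3 for every i; S^SO = 27.9.

27.9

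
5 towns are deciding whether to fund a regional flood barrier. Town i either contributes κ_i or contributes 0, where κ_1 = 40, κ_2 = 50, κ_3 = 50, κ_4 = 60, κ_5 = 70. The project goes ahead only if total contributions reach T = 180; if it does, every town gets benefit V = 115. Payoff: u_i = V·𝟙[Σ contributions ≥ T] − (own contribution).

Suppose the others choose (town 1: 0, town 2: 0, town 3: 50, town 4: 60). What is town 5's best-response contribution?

70

Others' total = 110. Contributing 70 brings total to 180 ≥ 180: gain V − κ_5 = 45.
Best response: 70.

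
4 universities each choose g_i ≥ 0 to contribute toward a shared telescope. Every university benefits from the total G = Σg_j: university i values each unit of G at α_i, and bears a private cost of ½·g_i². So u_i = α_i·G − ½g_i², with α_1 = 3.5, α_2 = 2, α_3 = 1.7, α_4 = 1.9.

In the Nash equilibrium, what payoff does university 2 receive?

University i's FOC: ∂u_i/∂g_i = α_i − g_i = 0, so g_i* = α_i.
NE contributions = (3.5, 2, 1.7, 1.9); G = 9.1.
u_2 = α_2·G − ½·(g_2)² = 2·9.1 − ½·2² = 16.2.

16.2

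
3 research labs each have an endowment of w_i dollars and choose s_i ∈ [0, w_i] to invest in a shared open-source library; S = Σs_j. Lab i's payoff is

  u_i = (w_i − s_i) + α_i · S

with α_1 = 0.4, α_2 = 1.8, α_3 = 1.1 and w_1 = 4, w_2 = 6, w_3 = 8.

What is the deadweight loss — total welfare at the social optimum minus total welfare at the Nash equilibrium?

∂u_i/∂s_i = α_i − 1, so lab i contributes w_i if α_i > 1, else 0.
α_i > 1 for i ∈ {2, 3}; NE contributions (0, 6, 8), S = 14.
W^NE = Σw_i − S^NE + (Σα_i)·S^NE = 18 + 2.3·14 = 50.2.
Planner: ∂(Σu_j)/∂s_i = Σα_j − 1 = 2.3 > 0, so everyone contributes w_i; S^SO = 18, W^SO = 18 + 2.3·18 = 59.4.
Deadweight loss = 9.2.

9.2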